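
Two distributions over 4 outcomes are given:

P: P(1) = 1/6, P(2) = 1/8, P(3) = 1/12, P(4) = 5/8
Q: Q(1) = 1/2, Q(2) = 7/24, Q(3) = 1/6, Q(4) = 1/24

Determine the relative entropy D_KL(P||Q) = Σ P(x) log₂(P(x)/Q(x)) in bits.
1.9415 bits

D_KL(P||Q) = Σ P(x) log₂(P(x)/Q(x))

Computing term by term:
  P(1)·log₂(P(1)/Q(1)) = (1/6)·log₂((1/6)/(1/2)) = -0.26416
  P(2)·log₂(P(2)/Q(2)) = (1/8)·log₂((1/8)/(7/24)) = -0.15280
  P(3)·log₂(P(3)/Q(3)) = (1/12)·log₂((1/12)/(1/6)) = -0.08333
  P(4)·log₂(P(4)/Q(4)) = (5/8)·log₂((5/8)/(1/24)) = 2.44181

D_KL(P||Q) = -0.26416 - 0.15280 - 0.08333 + 2.44181 = 1.94152 ≈ 1.9415 bits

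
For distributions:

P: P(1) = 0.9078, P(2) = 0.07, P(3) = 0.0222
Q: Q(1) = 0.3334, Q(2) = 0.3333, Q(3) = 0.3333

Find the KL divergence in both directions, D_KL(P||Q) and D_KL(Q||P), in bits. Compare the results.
D_KL(P||Q) = 1.0675 bits, D_KL(Q||P) = 1.5712 bits. D_KL(Q||P) is larger than D_KL(P||Q) by 0.5037 bits; the two directions differ.

D_KL(P||Q) = Σ P(x) log₂(P(x)/Q(x))

Computing term by term:
  P(1)·log₂(P(1)/Q(1)) = 0.9078·log₂(0.9078/0.3334) = 1.31188
  P(2)·log₂(P(2)/Q(2)) = 0.07·log₂(0.07/0.3333) = -0.15760
  P(3)·log₂(P(3)/Q(3)) = 0.0222·log₂(0.0222/0.3333) = -0.08676

D_KL(P||Q) = 1.31188 - 0.15760 - 0.08676 = 1.06752 ≈ 1.0675 bits

D_KL(Q||P) = Σ Q(x) log₂(Q(x)/P(x))

Computing term by term:
  Q(1)·log₂(Q(1)/P(1)) = 0.3334·log₂(0.3334/0.9078) = -0.48180
  Q(2)·log₂(Q(2)/P(2)) = 0.3333·log₂(0.3333/0.07) = 0.75039
  Q(3)·log₂(Q(3)/P(3)) = 0.3333·log₂(0.3333/0.0222) = 1.30260

D_KL(Q||P) = -0.48180 + 0.75039 + 1.30260 = 1.57119 ≈ 1.5712 bits

These are NOT equal (difference: 0.5037 bits). KL divergence is asymmetric: D_KL(P||Q) ≠ D_KL(Q||P) in general.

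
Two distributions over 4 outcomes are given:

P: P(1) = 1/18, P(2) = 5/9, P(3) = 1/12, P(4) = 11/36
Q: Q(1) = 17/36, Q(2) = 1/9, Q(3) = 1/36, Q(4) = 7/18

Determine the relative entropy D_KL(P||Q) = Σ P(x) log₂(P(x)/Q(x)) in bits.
1.1442 bits

D_KL(P||Q) = Σ P(x) log₂(P(x)/Q(x))

Computing term by term:
  P(1)·log₂(P(1)/Q(1)) = (1/18)·log₂((1/18)/(17/36)) = -0.17153
  P(2)·log₂(P(2)/Q(2)) = (5/9)·log₂((5/9)/(1/9)) = 1.28996
  P(3)·log₂(P(3)/Q(3)) = (1/12)·log₂((1/12)/(1/36)) = 0.13208
  P(4)·log₂(P(4)/Q(4)) = (11/36)·log₂((11/36)/(7/18)) = -0.10631

D_KL(P||Q) = -0.17153 + 1.28996 + 0.13208 - 0.10631 = 1.14420 ≈ 1.1442 bits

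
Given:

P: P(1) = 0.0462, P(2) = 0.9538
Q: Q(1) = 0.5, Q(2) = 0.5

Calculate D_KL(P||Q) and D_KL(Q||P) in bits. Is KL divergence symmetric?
D_KL(P||Q) = 0.7300 bits, D_KL(Q||P) = 1.2521 bits. No, KL divergence is not symmetric.

D_KL(P||Q) = Σ P(x) log₂(P(x)/Q(x))

Computing term by term:
  P(1)·log₂(P(1)/Q(1)) = 0.0462·log₂(0.0462/0.5) = -0.15874
  P(2)·log₂(P(2)/Q(2)) = 0.9538·log₂(0.9538/0.5) = 0.88871

D_KL(P||Q) = -0.15874 + 0.88871 = 0.72997 ≈ 0.7300 bits

D_KL(Q||P) = Σ Q(x) log₂(Q(x)/P(x))

Computing term by term:
  Q(1)·log₂(Q(1)/P(1)) = 0.5·log₂(0.5/0.0462) = 1.71798
  Q(2)·log₂(Q(2)/P(2)) = 0.5·log₂(0.5/0.9538) = -0.46588

D_KL(Q||P) = 1.71798 - 0.46588 = 1.25210 ≈ 1.2521 bits

These are NOT equal (difference: 0.5221 bits). KL divergence is asymmetric: D_KL(P||Q) ≠ D_KL(Q||P) in general.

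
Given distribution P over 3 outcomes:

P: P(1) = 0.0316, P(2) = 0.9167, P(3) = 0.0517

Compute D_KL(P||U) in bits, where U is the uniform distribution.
1.0915 bits

U(i) = 1/3 for all i

D_KL(P||U) = Σ P(x) log₂(P(x) / (1/3))
           = Σ P(x) log₂(P(x)) + log₂(3)
           = log₂(3) - H(P)

H(P) = -Σ P(x) log₂(P(x)):
  -P(1)·log₂(P(1)) = -(0.0316)·log₂(0.0316) = 0.15749
  -P(2)·log₂(P(2)) = -(0.9167)·log₂(0.9167) = 0.11503
  -P(3)·log₂(P(3)) = -(0.0517)·log₂(0.0517) = 0.22095
H(P) = 0.15749 + 0.11503 + 0.22095 = 0.49347 bits

log₂(3) = 1.58496 bits

D_KL(P||U) = 1.58496 - 0.49347 = 1.09149 ≈ 1.0915 bits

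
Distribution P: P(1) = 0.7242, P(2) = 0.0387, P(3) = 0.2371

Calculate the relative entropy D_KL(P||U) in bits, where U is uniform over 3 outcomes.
0.5739 bits

U(i) = 1/3 for all i

D_KL(P||U) = Σ P(x) log₂(P(x) / (1/3))
           = Σ P(x) log₂(P(x)) + log₂(3)
           = log₂(3) - H(P)

H(P) = -Σ P(x) log₂(P(x)):
  -P(1)·log₂(P(1)) = -(0.7242)·log₂(0.7242) = 0.33714
  -P(2)·log₂(P(2)) = -(0.0387)·log₂(0.0387) = 0.18156
  -P(3)·log₂(P(3)) = -(0.2371)·log₂(0.2371) = 0.49232
H(P) = 0.33714 + 0.18156 + 0.49232 = 1.01102 bits

log₂(3) = 1.58496 bits

D_KL(P||U) = 1.58496 - 1.01102 = 0.57394 ≈ 0.5739 bits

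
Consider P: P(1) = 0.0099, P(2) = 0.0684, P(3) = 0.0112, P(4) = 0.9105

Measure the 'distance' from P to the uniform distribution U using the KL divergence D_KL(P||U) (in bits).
1.4736 bits

U(i) = 1/4 for all i

D_KL(P||U) = Σ P(x) log₂(P(x) / (1/4))
           = Σ P(x) log₂(P(x)) + log₂(4)
           = log₂(4) - H(P)

H(P) = -Σ P(x) log₂(P(x)):
  -P(1)·log₂(P(1)) = -(0.0099)·log₂(0.0099) = 0.06592
  -P(2)·log₂(P(2)) = -(0.0684)·log₂(0.0684) = 0.26470
  -P(3)·log₂(P(3)) = -(0.0112)·log₂(0.0112) = 0.07258
  -P(4)·log₂(P(4)) = -(0.9105)·log₂(0.9105) = 0.12316
H(P) = 0.06592 + 0.26470 + 0.07258 + 0.12316 = 0.52636 bits

log₂(4) = 2.00000 bits

D_KL(P||U) = 2.00000 - 0.52636 = 1.47364 ≈ 1.4736 bits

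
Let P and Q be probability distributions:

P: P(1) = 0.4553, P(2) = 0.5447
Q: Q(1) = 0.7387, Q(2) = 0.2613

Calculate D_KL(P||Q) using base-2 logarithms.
0.2594 bits

D_KL(P||Q) = Σ P(x) log₂(P(x)/Q(x))

Computing term by term:
  P(1)·log₂(P(1)/Q(1)) = 0.4553·log₂(0.4553/0.7387) = -0.31788
  P(2)·log₂(P(2)/Q(2)) = 0.5447·log₂(0.5447/0.2613) = 0.57725

D_KL(P||Q) = -0.31788 + 0.57725 = 0.25937 ≈ 0.2594 bits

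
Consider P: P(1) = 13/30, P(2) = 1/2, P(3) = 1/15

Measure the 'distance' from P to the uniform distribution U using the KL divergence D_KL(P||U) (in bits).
0.3017 bits

U(i) = 1/3 for all i

D_KL(P||U) = Σ P(x) log₂(P(x) / (1/3))
           = Σ P(x) log₂(P(x)) + log₂(3)
           = log₂(3) - H(P)

H(P) = -Σ P(x) log₂(P(x)):
  -P(1)·log₂(P(1)) = -(13/30)·log₂(13/30) = 0.52280
  -P(2)·log₂(P(2)) = -(1/2)·log₂(1/2) = 0.50000
  -P(3)·log₂(P(3)) = -(1/15)·log₂(1/15) = 0.26046
H(P) = 0.52280 + 0.50000 + 0.26046 = 1.28326 bits

log₂(3) = 1.58496 bits

D_KL(P||U) = 1.58496 - 1.28326 = 0.30170 ≈ 0.3017 bits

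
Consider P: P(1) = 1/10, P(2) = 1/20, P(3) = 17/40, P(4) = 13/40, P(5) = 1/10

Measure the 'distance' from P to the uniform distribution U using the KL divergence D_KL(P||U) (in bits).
0.3898 bits

U(i) = 1/5 for all i

D_KL(P||U) = Σ P(x) log₂(P(x) / (1/5))
           = Σ P(x) log₂(P(x)) + log₂(5)
           = log₂(5) - H(P)

H(P) = -Σ P(x) log₂(P(x)):
  -P(1)·log₂(P(1)) = -(1/10)·log₂(1/10) = 0.33219
  -P(2)·log₂(P(2)) = -(1/20)·log₂(1/20) = 0.21610
  -P(3)·log₂(P(3)) = -(17/40)·log₂(17/40) = 0.52465
  -P(4)·log₂(P(4)) = -(13/40)·log₂(13/40) = 0.52698
  -P(5)·log₂(P(5)) = -(1/10)·log₂(1/10) = 0.33219
H(P) = 0.33219 + 0.21610 + 0.52465 + 0.52698 + 0.33219 = 1.93211 bits

log₂(5) = 2.32193 bits

D_KL(P||U) = 2.32193 - 1.93211 = 0.38982 ≈ 0.3898 bits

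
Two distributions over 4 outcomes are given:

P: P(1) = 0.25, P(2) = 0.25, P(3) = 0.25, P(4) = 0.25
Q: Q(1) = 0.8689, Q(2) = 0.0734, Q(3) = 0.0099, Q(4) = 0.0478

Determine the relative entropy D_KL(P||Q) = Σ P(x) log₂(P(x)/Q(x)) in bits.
1.7540 bits

D_KL(P||Q) = Σ P(x) log₂(P(x)/Q(x))

Computing term by term:
  P(1)·log₂(P(1)/Q(1)) = 0.25·log₂(0.25/0.8689) = -0.44932
  P(2)·log₂(P(2)/Q(2)) = 0.25·log₂(0.25/0.0734) = 0.44202
  P(3)·log₂(P(3)/Q(3)) = 0.25·log₂(0.25/0.0099) = 1.16459
  P(4)·log₂(P(4)/Q(4)) = 0.25·log₂(0.25/0.0478) = 0.59671

D_KL(P||Q) = -0.44932 + 0.44202 + 1.16459 + 0.59671 = 1.75400 ≈ 1.7540 bits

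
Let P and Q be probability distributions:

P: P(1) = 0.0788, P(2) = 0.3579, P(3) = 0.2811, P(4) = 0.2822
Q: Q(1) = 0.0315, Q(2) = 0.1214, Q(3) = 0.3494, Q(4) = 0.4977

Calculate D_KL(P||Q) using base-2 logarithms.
0.3433 bits

D_KL(P||Q) = Σ P(x) log₂(P(x)/Q(x))

Computing term by term:
  P(1)·log₂(P(1)/Q(1)) = 0.0788·log₂(0.0788/0.0315) = 0.10424
  P(2)·log₂(P(2)/Q(2)) = 0.3579·log₂(0.3579/0.1214) = 0.55825
  P(3)·log₂(P(3)/Q(3)) = 0.2811·log₂(0.2811/0.3494) = -0.08821
  P(4)·log₂(P(4)/Q(4)) = 0.2822·log₂(0.2822/0.4977) = -0.23100

D_KL(P||Q) = 0.10424 + 0.55825 - 0.08821 - 0.23100 = 0.34328 ≈ 0.3433 bits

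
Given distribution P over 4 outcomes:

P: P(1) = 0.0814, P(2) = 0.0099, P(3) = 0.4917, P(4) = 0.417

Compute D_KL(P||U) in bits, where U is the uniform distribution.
0.6097 bits

U(i) = 1/4 for all i

D_KL(P||U) = Σ P(x) log₂(P(x) / (1/4))
           = Σ P(x) log₂(P(x)) + log₂(4)
           = log₂(4) - H(P)

H(P) = -Σ P(x) log₂(P(x)):
  -P(1)·log₂(P(1)) = -(0.0814)·log₂(0.0814) = 0.29457
  -P(2)·log₂(P(2)) = -(0.0099)·log₂(0.0099) = 0.06592
  -P(3)·log₂(P(3)) = -(0.4917)·log₂(0.4917) = 0.50357
  -P(4)·log₂(P(4)) = -(0.417)·log₂(0.417) = 0.52620
H(P) = 0.29457 + 0.06592 + 0.50357 + 0.52620 = 1.39026 bits

log₂(4) = 2.00000 bits

D_KL(P||U) = 2.00000 - 1.39026 = 0.60974 ≈ 0.6097 bits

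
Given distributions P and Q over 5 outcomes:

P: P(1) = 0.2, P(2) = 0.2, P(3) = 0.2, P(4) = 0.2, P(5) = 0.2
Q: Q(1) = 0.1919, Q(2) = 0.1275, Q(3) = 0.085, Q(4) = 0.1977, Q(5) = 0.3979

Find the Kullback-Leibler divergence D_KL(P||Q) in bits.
0.1936 bits

D_KL(P||Q) = Σ P(x) log₂(P(x)/Q(x))

Computing term by term:
  P(1)·log₂(P(1)/Q(1)) = 0.2·log₂(0.2/0.1919) = 0.01193
  P(2)·log₂(P(2)/Q(2)) = 0.2·log₂(0.2/0.1275) = 0.12990
  P(3)·log₂(P(3)/Q(3)) = 0.2·log₂(0.2/0.085) = 0.24689
  P(4)·log₂(P(4)/Q(4)) = 0.2·log₂(0.2/0.1977) = 0.00334
  P(5)·log₂(P(5)/Q(5)) = 0.2·log₂(0.2/0.3979) = -0.19848

D_KL(P||Q) = 0.01193 + 0.12990 + 0.24689 + 0.00334 - 0.19848 = 0.19358 ≈ 0.1936 bits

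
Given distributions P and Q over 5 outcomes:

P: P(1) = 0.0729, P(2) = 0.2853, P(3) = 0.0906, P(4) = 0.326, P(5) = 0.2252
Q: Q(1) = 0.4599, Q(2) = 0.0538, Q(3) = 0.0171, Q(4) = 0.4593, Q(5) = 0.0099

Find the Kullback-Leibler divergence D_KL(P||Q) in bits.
1.5648 bits

D_KL(P||Q) = Σ P(x) log₂(P(x)/Q(x))

Computing term by term:
  P(1)·log₂(P(1)/Q(1)) = 0.0729·log₂(0.0729/0.4599) = -0.19372
  P(2)·log₂(P(2)/Q(2)) = 0.2853·log₂(0.2853/0.0538) = 0.68666
  P(3)·log₂(P(3)/Q(3)) = 0.0906·log₂(0.0906/0.0171) = 0.21794
  P(4)·log₂(P(4)/Q(4)) = 0.326·log₂(0.326/0.4593) = -0.16123
  P(5)·log₂(P(5)/Q(5)) = 0.2252·log₂(0.2252/0.0099) = 1.01512

D_KL(P||Q) = -0.19372 + 0.68666 + 0.21794 - 0.16123 + 1.01512 = 1.56477 ≈ 1.5648 bits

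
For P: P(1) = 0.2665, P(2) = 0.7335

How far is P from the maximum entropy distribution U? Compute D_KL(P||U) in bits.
0.1636 bits

U(i) = 1/2 for all i

D_KL(P||U) = Σ P(x) log₂(P(x) / (1/2))
           = Σ P(x) log₂(P(x)) + log₂(2)
           = log₂(2) - H(P)

H(P) = -Σ P(x) log₂(P(x)):
  -P(1)·log₂(P(1)) = -(0.2665)·log₂(0.2665) = 0.50843
  -P(2)·log₂(P(2)) = -(0.7335)·log₂(0.7335) = 0.32797
H(P) = 0.50843 + 0.32797 = 0.83640 bits

log₂(2) = 1.00000 bits

D_KL(P||U) = 1.00000 - 0.83640 = 0.16360 ≈ 0.1636 bits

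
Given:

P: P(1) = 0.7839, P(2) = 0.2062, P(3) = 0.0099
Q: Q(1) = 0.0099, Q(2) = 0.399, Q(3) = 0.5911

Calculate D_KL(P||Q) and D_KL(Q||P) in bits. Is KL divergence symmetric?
D_KL(P||Q) = 4.6894 bits, D_KL(Q||P) = 3.8049 bits. No, KL divergence is not symmetric.

D_KL(P||Q) = Σ P(x) log₂(P(x)/Q(x))

Computing term by term:
  P(1)·log₂(P(1)/Q(1)) = 0.7839·log₂(0.7839/0.0099) = 4.94413
  P(2)·log₂(P(2)/Q(2)) = 0.2062·log₂(0.2062/0.399) = -0.19637
  P(3)·log₂(P(3)/Q(3)) = 0.0099·log₂(0.0099/0.5911) = -0.05841

D_KL(P||Q) = 4.94413 - 0.19637 - 0.05841 = 4.68935 ≈ 4.6894 bits

D_KL(Q||P) = Σ Q(x) log₂(Q(x)/P(x))

Computing term by term:
  Q(1)·log₂(Q(1)/P(1)) = 0.0099·log₂(0.0099/0.7839) = -0.06244
  Q(2)·log₂(Q(2)/P(2)) = 0.399·log₂(0.399/0.2062) = 0.37999
  Q(3)·log₂(Q(3)/P(3)) = 0.5911·log₂(0.5911/0.0099) = 3.48739

D_KL(Q||P) = -0.06244 + 0.37999 + 3.48739 = 3.80494 ≈ 3.8049 bits

These are NOT equal (difference: 0.8845 bits). KL divergence is asymmetric: D_KL(P||Q) ≠ D_KL(Q||P) in general.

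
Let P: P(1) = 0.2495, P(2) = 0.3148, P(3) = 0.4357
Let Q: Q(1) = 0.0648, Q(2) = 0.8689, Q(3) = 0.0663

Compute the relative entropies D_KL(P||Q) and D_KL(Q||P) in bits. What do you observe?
D_KL(P||Q) = 1.2076 bits, D_KL(Q||P) = 0.9666 bits. The two directions give different values (D_KL(P||Q) exceeds D_KL(Q||P) by 0.2410 bits): KL divergence is asymmetric.

D_KL(P||Q) = Σ P(x) log₂(P(x)/Q(x))

Computing term by term:
  P(1)·log₂(P(1)/Q(1)) = 0.2495·log₂(0.2495/0.0648) = 0.48527
  P(2)·log₂(P(2)/Q(2)) = 0.3148·log₂(0.3148/0.8689) = -0.46110
  P(3)·log₂(P(3)/Q(3)) = 0.4357·log₂(0.4357/0.0663) = 1.18347

D_KL(P||Q) = 0.48527 - 0.46110 + 1.18347 = 1.20764 ≈ 1.2076 bits

D_KL(Q||P) = Σ Q(x) log₂(Q(x)/P(x))

Computing term by term:
  Q(1)·log₂(Q(1)/P(1)) = 0.0648·log₂(0.0648/0.2495) = -0.12603
  Q(2)·log₂(Q(2)/P(2)) = 0.8689·log₂(0.8689/0.3148) = 1.27273
  Q(3)·log₂(Q(3)/P(3)) = 0.0663·log₂(0.0663/0.4357) = -0.18009

D_KL(Q||P) = -0.12603 + 1.27273 - 0.18009 = 0.96661 ≈ 0.9666 bits

These are NOT equal (difference: 0.2410 bits). KL divergence is asymmetric: D_KL(P||Q) ≠ D_KL(Q||P) in general.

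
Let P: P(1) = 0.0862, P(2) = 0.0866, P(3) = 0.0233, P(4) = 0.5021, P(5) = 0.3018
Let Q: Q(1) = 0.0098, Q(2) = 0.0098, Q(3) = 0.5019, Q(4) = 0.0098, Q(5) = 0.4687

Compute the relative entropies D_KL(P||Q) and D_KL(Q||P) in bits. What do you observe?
D_KL(P||Q) = 3.0992 bits, D_KL(Q||P) = 2.4034 bits. The two directions give different values (D_KL(P||Q) exceeds D_KL(Q||P) by 0.6958 bits): KL divergence is asymmetric.

D_KL(P||Q) = Σ P(x) log₂(P(x)/Q(x))

Computing term by term:
  P(1)·log₂(P(1)/Q(1)) = 0.0862·log₂(0.0862/0.0098) = 0.27040
  P(2)·log₂(P(2)/Q(2)) = 0.0866·log₂(0.0866/0.0098) = 0.27223
  P(3)·log₂(P(3)/Q(3)) = 0.0233·log₂(0.0233/0.5019) = -0.10320
  P(4)·log₂(P(4)/Q(4)) = 0.5021·log₂(0.5021/0.0098) = 2.85145
  P(5)·log₂(P(5)/Q(5)) = 0.3018·log₂(0.3018/0.4687) = -0.19166

D_KL(P||Q) = 0.27040 + 0.27223 - 0.10320 + 2.85145 - 0.19166 = 3.09922 ≈ 3.0992 bits

D_KL(Q||P) = Σ Q(x) log₂(Q(x)/P(x))

Computing term by term:
  Q(1)·log₂(Q(1)/P(1)) = 0.0098·log₂(0.0098/0.0862) = -0.03074
  Q(2)·log₂(Q(2)/P(2)) = 0.0098·log₂(0.0098/0.0866) = -0.03081
  Q(3)·log₂(Q(3)/P(3)) = 0.5019·log₂(0.5019/0.0233) = 2.22291
  Q(4)·log₂(Q(4)/P(4)) = 0.0098·log₂(0.0098/0.5021) = -0.05565
  Q(5)·log₂(Q(5)/P(5)) = 0.4687·log₂(0.4687/0.3018) = 0.29766

D_KL(Q||P) = -0.03074 - 0.03081 + 2.22291 - 0.05565 + 0.29766 = 2.40337 ≈ 2.4034 bits

These are NOT equal (difference: 0.6958 bits). KL divergence is asymmetric: D_KL(P||Q) ≠ D_KL(Q||P) in general.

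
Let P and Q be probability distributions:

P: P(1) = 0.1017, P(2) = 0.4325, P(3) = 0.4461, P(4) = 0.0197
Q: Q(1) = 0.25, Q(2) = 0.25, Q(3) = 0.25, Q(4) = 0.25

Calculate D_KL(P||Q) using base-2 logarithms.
0.5105 bits

D_KL(P||Q) = Σ P(x) log₂(P(x)/Q(x))

Computing term by term:
  P(1)·log₂(P(1)/Q(1)) = 0.1017·log₂(0.1017/0.25) = -0.13197
  P(2)·log₂(P(2)/Q(2)) = 0.4325·log₂(0.4325/0.25) = 0.34201
  P(3)·log₂(P(3)/Q(3)) = 0.4461·log₂(0.4461/0.25) = 0.37269
  P(4)·log₂(P(4)/Q(4)) = 0.0197·log₂(0.0197/0.25) = -0.07221

D_KL(P||Q) = -0.13197 + 0.34201 + 0.37269 - 0.07221 = 0.51052 ≈ 0.5105 bits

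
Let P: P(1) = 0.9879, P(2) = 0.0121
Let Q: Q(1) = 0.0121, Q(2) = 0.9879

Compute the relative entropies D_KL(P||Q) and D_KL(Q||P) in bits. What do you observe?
D_KL(P||Q) = 6.1976 bits, D_KL(Q||P) = 6.1976 bits. The two directions give the same value here, because Q is a self-inverse relabeling of P; in general KL divergence is asymmetric.

D_KL(P||Q) = Σ P(x) log₂(P(x)/Q(x))

Computing term by term:
  P(1)·log₂(P(1)/Q(1)) = 0.9879·log₂(0.9879/0.0121) = 6.27444
  P(2)·log₂(P(2)/Q(2)) = 0.0121·log₂(0.0121/0.9879) = -0.07685

D_KL(P||Q) = 6.27444 - 0.07685 = 6.19759 ≈ 6.1976 bits

D_KL(Q||P) = Σ Q(x) log₂(Q(x)/P(x))

Computing term by term:
  Q(1)·log₂(Q(1)/P(1)) = 0.0121·log₂(0.0121/0.9879) = -0.07685
  Q(2)·log₂(Q(2)/P(2)) = 0.9879·log₂(0.9879/0.0121) = 6.27444

D_KL(Q||P) = -0.07685 + 6.27444 = 6.19759 ≈ 6.1976 bits

These ARE equal here. Q is P with outcomes relabeled (Q(1) = P(2), Q(2) = P(1)) by a relabeling that is its own inverse, so the two sums contain exactly the same terms in a different order. This is a special case — KL divergence is not symmetric in general: D_KL(P||Q) ≠ D_KL(Q||P) for most P, Q.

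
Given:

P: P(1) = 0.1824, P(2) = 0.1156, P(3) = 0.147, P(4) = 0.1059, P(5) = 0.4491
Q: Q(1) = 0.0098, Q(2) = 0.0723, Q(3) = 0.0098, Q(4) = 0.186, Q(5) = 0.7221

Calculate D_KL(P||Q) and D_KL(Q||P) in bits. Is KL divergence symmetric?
D_KL(P||Q) = 1.0282 bits, D_KL(Q||P) = 0.5173 bits. No, KL divergence is not symmetric.

D_KL(P||Q) = Σ P(x) log₂(P(x)/Q(x))

Computing term by term:
  P(1)·log₂(P(1)/Q(1)) = 0.1824·log₂(0.1824/0.0098) = 0.76940
  P(2)·log₂(P(2)/Q(2)) = 0.1156·log₂(0.1156/0.0723) = 0.07827
  P(3)·log₂(P(3)/Q(3)) = 0.147·log₂(0.147/0.0098) = 0.57431
  P(4)·log₂(P(4)/Q(4)) = 0.1059·log₂(0.1059/0.186) = -0.08605
  P(5)·log₂(P(5)/Q(5)) = 0.4491·log₂(0.4491/0.7221) = -0.30771

D_KL(P||Q) = 0.76940 + 0.07827 + 0.57431 - 0.08605 - 0.30771 = 1.02822 ≈ 1.0282 bits

D_KL(Q||P) = Σ Q(x) log₂(Q(x)/P(x))

Computing term by term:
  Q(1)·log₂(Q(1)/P(1)) = 0.0098·log₂(0.0098/0.1824) = -0.04134
  Q(2)·log₂(Q(2)/P(2)) = 0.0723·log₂(0.0723/0.1156) = -0.04895
  Q(3)·log₂(Q(3)/P(3)) = 0.0098·log₂(0.0098/0.147) = -0.03829
  Q(4)·log₂(Q(4)/P(4)) = 0.186·log₂(0.186/0.1059) = 0.15114
  Q(5)·log₂(Q(5)/P(5)) = 0.7221·log₂(0.7221/0.4491) = 0.49476

D_KL(Q||P) = -0.04134 - 0.04895 - 0.03829 + 0.15114 + 0.49476 = 0.51732 ≈ 0.5173 bits

These are NOT equal (difference: 0.5109 bits). KL divergence is asymmetric: D_KL(P||Q) ≠ D_KL(Q||P) in general.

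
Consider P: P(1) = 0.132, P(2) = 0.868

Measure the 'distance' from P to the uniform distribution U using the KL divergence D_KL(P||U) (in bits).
0.4371 bits

U(i) = 1/2 for all i

D_KL(P||U) = Σ P(x) log₂(P(x) / (1/2))
           = Σ P(x) log₂(P(x)) + log₂(2)
           = log₂(2) - H(P)

H(P) = -Σ P(x) log₂(P(x)):
  -P(1)·log₂(P(1)) = -(0.132)·log₂(0.132) = 0.38562
  -P(2)·log₂(P(2)) = -(0.868)·log₂(0.868) = 0.17727
H(P) = 0.38562 + 0.17727 = 0.56289 bits

log₂(2) = 1.00000 bits

D_KL(P||U) = 1.00000 - 0.56289 = 0.43711 ≈ 0.4371 bits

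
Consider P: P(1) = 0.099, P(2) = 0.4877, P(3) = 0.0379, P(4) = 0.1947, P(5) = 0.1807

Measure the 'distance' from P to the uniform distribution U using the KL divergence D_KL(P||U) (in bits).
0.4018 bits

U(i) = 1/5 for all i

D_KL(P||U) = Σ P(x) log₂(P(x) / (1/5))
           = Σ P(x) log₂(P(x)) + log₂(5)
           = log₂(5) - H(P)

H(P) = -Σ P(x) log₂(P(x)):
  -P(1)·log₂(P(1)) = -(0.099)·log₂(0.099) = 0.33031
  -P(2)·log₂(P(2)) = -(0.4877)·log₂(0.4877) = 0.50523
  -P(3)·log₂(P(3)) = -(0.0379)·log₂(0.0379) = 0.17895
  -P(4)·log₂(P(4)) = -(0.1947)·log₂(0.1947) = 0.45962
  -P(5)·log₂(P(5)) = -(0.1807)·log₂(0.1807) = 0.44603
H(P) = 0.33031 + 0.50523 + 0.17895 + 0.45962 + 0.44603 = 1.92014 bits

log₂(5) = 2.32193 bits

D_KL(P||U) = 2.32193 - 1.92014 = 0.40179 ≈ 0.4018 bits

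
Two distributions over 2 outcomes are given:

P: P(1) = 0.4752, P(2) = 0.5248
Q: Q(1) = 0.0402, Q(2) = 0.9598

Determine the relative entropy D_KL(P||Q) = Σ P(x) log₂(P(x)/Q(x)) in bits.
1.2362 bits

D_KL(P||Q) = Σ P(x) log₂(P(x)/Q(x))

Computing term by term:
  P(1)·log₂(P(1)/Q(1)) = 0.4752·log₂(0.4752/0.0402) = 1.69326
  P(2)·log₂(P(2)/Q(2)) = 0.5248·log₂(0.5248/0.9598) = -0.45708

D_KL(P||Q) = 1.69326 - 0.45708 = 1.23618 ≈ 1.2362 bits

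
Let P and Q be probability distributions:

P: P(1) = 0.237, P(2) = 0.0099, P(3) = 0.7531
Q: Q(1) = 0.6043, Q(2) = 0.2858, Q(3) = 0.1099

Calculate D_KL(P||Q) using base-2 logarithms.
1.7230 bits

D_KL(P||Q) = Σ P(x) log₂(P(x)/Q(x))

Computing term by term:
  P(1)·log₂(P(1)/Q(1)) = 0.237·log₂(0.237/0.6043) = -0.32004
  P(2)·log₂(P(2)/Q(2)) = 0.0099·log₂(0.0099/0.2858) = -0.04803
  P(3)·log₂(P(3)/Q(3)) = 0.7531·log₂(0.7531/0.1099) = 2.09110

D_KL(P||Q) = -0.32004 - 0.04803 + 2.09110 = 1.72303 ≈ 1.7230 bits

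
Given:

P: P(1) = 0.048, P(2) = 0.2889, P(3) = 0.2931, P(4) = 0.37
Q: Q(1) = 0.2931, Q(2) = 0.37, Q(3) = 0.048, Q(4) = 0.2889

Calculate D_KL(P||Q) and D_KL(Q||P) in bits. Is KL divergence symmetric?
D_KL(P||Q) = 0.6687 bits, D_KL(Q||P) = 0.6687 bits. The two values coincide for this particular pair, but no — KL divergence is not symmetric in general.

D_KL(P||Q) = Σ P(x) log₂(P(x)/Q(x))

Computing term by term:
  P(1)·log₂(P(1)/Q(1)) = 0.048·log₂(0.048/0.2931) = -0.12529
  P(2)·log₂(P(2)/Q(2)) = 0.2889·log₂(0.2889/0.37) = -0.10312
  P(3)·log₂(P(3)/Q(3)) = 0.2931·log₂(0.2931/0.048) = 0.76508
  P(4)·log₂(P(4)/Q(4)) = 0.37·log₂(0.37/0.2889) = 0.13207

D_KL(P||Q) = -0.12529 - 0.10312 + 0.76508 + 0.13207 = 0.66874 ≈ 0.6687 bits

D_KL(Q||P) = Σ Q(x) log₂(Q(x)/P(x))

Computing term by term:
  Q(1)·log₂(Q(1)/P(1)) = 0.2931·log₂(0.2931/0.048) = 0.76508
  Q(2)·log₂(Q(2)/P(2)) = 0.37·log₂(0.37/0.2889) = 0.13207
  Q(3)·log₂(Q(3)/P(3)) = 0.048·log₂(0.048/0.2931) = -0.12529
  Q(4)·log₂(Q(4)/P(4)) = 0.2889·log₂(0.2889/0.37) = -0.10312

D_KL(Q||P) = 0.76508 + 0.13207 - 0.12529 - 0.10312 = 0.66874 ≈ 0.6687 bits

These ARE equal here. Q is P with outcomes relabeled (Q(1) = P(3), Q(2) = P(4), Q(3) = P(1), Q(4) = P(2)) by a relabeling that is its own inverse, so the two sums contain exactly the same terms in a different order. This is a special case — KL divergence is not symmetric in general: D_KL(P||Q) ≠ D_KL(Q||P) for most P, Q.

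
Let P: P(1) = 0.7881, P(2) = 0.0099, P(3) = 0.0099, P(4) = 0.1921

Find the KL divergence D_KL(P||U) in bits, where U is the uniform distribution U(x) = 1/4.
1.1402 bits

U(i) = 1/4 for all i

D_KL(P||U) = Σ P(x) log₂(P(x) / (1/4))
           = Σ P(x) log₂(P(x)) + log₂(4)
           = log₂(4) - H(P)

H(P) = -Σ P(x) log₂(P(x)):
  -P(1)·log₂(P(1)) = -(0.7881)·log₂(0.7881) = 0.27075
  -P(2)·log₂(P(2)) = -(0.0099)·log₂(0.0099) = 0.06592
  -P(3)·log₂(P(3)) = -(0.0099)·log₂(0.0099) = 0.06592
  -P(4)·log₂(P(4)) = -(0.1921)·log₂(0.1921) = 0.45721
H(P) = 0.27075 + 0.06592 + 0.06592 + 0.45721 = 0.85980 bits

log₂(4) = 2.00000 bits

D_KL(P||U) = 2.00000 - 0.85980 = 1.14020 ≈ 1.1402 bits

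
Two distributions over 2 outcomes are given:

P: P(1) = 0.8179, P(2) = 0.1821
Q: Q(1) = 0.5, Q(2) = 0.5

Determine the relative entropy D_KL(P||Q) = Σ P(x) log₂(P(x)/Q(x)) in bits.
0.3154 bits

D_KL(P||Q) = Σ P(x) log₂(P(x)/Q(x))

Computing term by term:
  P(1)·log₂(P(1)/Q(1)) = 0.8179·log₂(0.8179/0.5) = 0.58071
  P(2)·log₂(P(2)/Q(2)) = 0.1821·log₂(0.1821/0.5) = -0.26536

D_KL(P||Q) = 0.58071 - 0.26536 = 0.31535 ≈ 0.3154 bits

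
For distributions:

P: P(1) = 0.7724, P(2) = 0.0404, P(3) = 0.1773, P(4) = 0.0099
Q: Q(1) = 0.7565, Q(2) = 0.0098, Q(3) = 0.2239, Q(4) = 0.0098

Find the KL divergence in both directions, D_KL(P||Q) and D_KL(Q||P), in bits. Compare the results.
D_KL(P||Q) = 0.0462 bits, D_KL(Q||P) = 0.0325 bits. D_KL(P||Q) is larger than D_KL(Q||P) by 0.0137 bits; the two directions differ.

D_KL(P||Q) = Σ P(x) log₂(P(x)/Q(x))

Computing term by term:
  P(1)·log₂(P(1)/Q(1)) = 0.7724·log₂(0.7724/0.7565) = 0.02318
  P(2)·log₂(P(2)/Q(2)) = 0.0404·log₂(0.0404/0.0098) = 0.08256
  P(3)·log₂(P(3)/Q(3)) = 0.1773·log₂(0.1773/0.2239) = -0.05969
  P(4)·log₂(P(4)/Q(4)) = 0.0099·log₂(0.0099/0.0098) = 0.00015

D_KL(P||Q) = 0.02318 + 0.08256 - 0.05969 + 0.00015 = 0.04620 ≈ 0.0462 bits

D_KL(Q||P) = Σ Q(x) log₂(Q(x)/P(x))

Computing term by term:
  Q(1)·log₂(Q(1)/P(1)) = 0.7565·log₂(0.7565/0.7724) = -0.02270
  Q(2)·log₂(Q(2)/P(2)) = 0.0098·log₂(0.0098/0.0404) = -0.02003
  Q(3)·log₂(Q(3)/P(3)) = 0.2239·log₂(0.2239/0.1773) = 0.07538
  Q(4)·log₂(Q(4)/P(4)) = 0.0098·log₂(0.0098/0.0099) = -0.00014

D_KL(Q||P) = -0.02270 - 0.02003 + 0.07538 - 0.00014 = 0.03251 ≈ 0.0325 bits

These are NOT equal (difference: 0.0137 bits). KL divergence is asymmetric: D_KL(P||Q) ≠ D_KL(Q||P) in general.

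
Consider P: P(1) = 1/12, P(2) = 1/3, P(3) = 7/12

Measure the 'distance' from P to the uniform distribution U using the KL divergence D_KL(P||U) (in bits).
0.3043 bits

U(i) = 1/3 for all i

D_KL(P||U) = Σ P(x) log₂(P(x) / (1/3))
           = Σ P(x) log₂(P(x)) + log₂(3)
           = log₂(3) - H(P)

H(P) = -Σ P(x) log₂(P(x)):
  -P(1)·log₂(P(1)) = -(1/12)·log₂(1/12) = 0.29875
  -P(2)·log₂(P(2)) = -(1/3)·log₂(1/3) = 0.52832
  -P(3)·log₂(P(3)) = -(7/12)·log₂(7/12) = 0.45360
H(P) = 0.29875 + 0.52832 + 0.45360 = 1.28067 bits

log₂(3) = 1.58496 bits

D_KL(P||U) = 1.58496 - 1.28067 = 0.30429 ≈ 0.3043 bits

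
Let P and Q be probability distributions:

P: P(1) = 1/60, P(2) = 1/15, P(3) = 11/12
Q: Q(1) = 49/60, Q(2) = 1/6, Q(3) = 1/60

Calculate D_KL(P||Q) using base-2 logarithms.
5.1179 bits

D_KL(P||Q) = Σ P(x) log₂(P(x)/Q(x))

Computing term by term:
  P(1)·log₂(P(1)/Q(1)) = (1/60)·log₂((1/60)/(49/60)) = -0.09358
  P(2)·log₂(P(2)/Q(2)) = (1/15)·log₂((1/15)/(1/6)) = -0.08813
  P(3)·log₂(P(3)/Q(3)) = (11/12)·log₂((11/12)/(1/60)) = 5.29958

D_KL(P||Q) = -0.09358 - 0.08813 + 5.29958 = 5.11787 ≈ 5.1179 bits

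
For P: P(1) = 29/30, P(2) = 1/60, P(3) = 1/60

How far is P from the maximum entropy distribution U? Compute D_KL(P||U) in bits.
1.3408 bits

U(i) = 1/3 for all i

D_KL(P||U) = Σ P(x) log₂(P(x) / (1/3))
           = Σ P(x) log₂(P(x)) + log₂(3)
           = log₂(3) - H(P)

H(P) = -Σ P(x) log₂(P(x)):
  -P(1)·log₂(P(1)) = -(29/30)·log₂(29/30) = 0.04728
  -P(2)·log₂(P(2)) = -(1/60)·log₂(1/60) = 0.09845
  -P(3)·log₂(P(3)) = -(1/60)·log₂(1/60) = 0.09845
H(P) = 0.04728 + 0.09845 + 0.09845 = 0.24418 bits

log₂(3) = 1.58496 bits

D_KL(P||U) = 1.58496 - 0.24418 = 1.34078 ≈ 1.3408 bits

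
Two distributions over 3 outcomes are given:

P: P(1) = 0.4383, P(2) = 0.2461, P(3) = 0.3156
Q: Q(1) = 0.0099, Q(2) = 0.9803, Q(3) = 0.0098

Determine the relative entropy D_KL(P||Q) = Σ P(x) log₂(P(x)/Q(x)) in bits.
3.4870 bits

D_KL(P||Q) = Σ P(x) log₂(P(x)/Q(x))

Computing term by term:
  P(1)·log₂(P(1)/Q(1)) = 0.4383·log₂(0.4383/0.0099) = 2.39678
  P(2)·log₂(P(2)/Q(2)) = 0.2461·log₂(0.2461/0.9803) = -0.49072
  P(3)·log₂(P(3)/Q(3)) = 0.3156·log₂(0.3156/0.0098) = 1.58089

D_KL(P||Q) = 2.39678 - 0.49072 + 1.58089 = 3.48695 ≈ 3.4870 bits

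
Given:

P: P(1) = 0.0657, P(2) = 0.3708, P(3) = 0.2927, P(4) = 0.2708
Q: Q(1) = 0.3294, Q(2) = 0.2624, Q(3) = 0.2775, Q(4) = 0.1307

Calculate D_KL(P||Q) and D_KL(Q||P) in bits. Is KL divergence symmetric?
D_KL(P||Q) = 0.3393 bits, D_KL(Q||P) = 0.4765 bits. No, KL divergence is not symmetric.

D_KL(P||Q) = Σ P(x) log₂(P(x)/Q(x))

Computing term by term:
  P(1)·log₂(P(1)/Q(1)) = 0.0657·log₂(0.0657/0.3294) = -0.15281
  P(2)·log₂(P(2)/Q(2)) = 0.3708·log₂(0.3708/0.2624) = 0.18498
  P(3)·log₂(P(3)/Q(3)) = 0.2927·log₂(0.2927/0.2775) = 0.02252
  P(4)·log₂(P(4)/Q(4)) = 0.2708·log₂(0.2708/0.1307) = 0.28460

D_KL(P||Q) = -0.15281 + 0.18498 + 0.02252 + 0.28460 = 0.33929 ≈ 0.3393 bits

D_KL(Q||P) = Σ Q(x) log₂(Q(x)/P(x))

Computing term by term:
  Q(1)·log₂(Q(1)/P(1)) = 0.3294·log₂(0.3294/0.0657) = 0.76614
  Q(2)·log₂(Q(2)/P(2)) = 0.2624·log₂(0.2624/0.3708) = -0.13090
  Q(3)·log₂(Q(3)/P(3)) = 0.2775·log₂(0.2775/0.2927) = -0.02135
  Q(4)·log₂(Q(4)/P(4)) = 0.1307·log₂(0.1307/0.2708) = -0.13736

D_KL(Q||P) = 0.76614 - 0.13090 - 0.02135 - 0.13736 = 0.47653 ≈ 0.4765 bits

These are NOT equal (difference: 0.1372 bits). KL divergence is asymmetric: D_KL(P||Q) ≠ D_KL(Q||P) in general.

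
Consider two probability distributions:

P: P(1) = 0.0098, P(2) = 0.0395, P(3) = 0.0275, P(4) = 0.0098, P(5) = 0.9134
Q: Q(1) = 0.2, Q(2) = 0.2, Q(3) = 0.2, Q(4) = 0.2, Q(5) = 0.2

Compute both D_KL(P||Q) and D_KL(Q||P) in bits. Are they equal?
D_KL(P||Q) = 1.7451 bits, D_KL(Q||P) = 2.3427 bits. No, they are not equal.

D_KL(P||Q) = Σ P(x) log₂(P(x)/Q(x))

Computing term by term:
  P(1)·log₂(P(1)/Q(1)) = 0.0098·log₂(0.0098/0.2) = -0.04264
  P(2)·log₂(P(2)/Q(2)) = 0.0395·log₂(0.0395/0.2) = -0.09243
  P(3)·log₂(P(3)/Q(3)) = 0.0275·log₂(0.0275/0.2) = -0.07872
  P(4)·log₂(P(4)/Q(4)) = 0.0098·log₂(0.0098/0.2) = -0.04264
  P(5)·log₂(P(5)/Q(5)) = 0.9134·log₂(0.9134/0.2) = 2.00148

D_KL(P||Q) = -0.04264 - 0.09243 - 0.07872 - 0.04264 + 2.00148 = 1.74505 ≈ 1.7451 bits

D_KL(Q||P) = Σ Q(x) log₂(Q(x)/P(x))

Computing term by term:
  Q(1)·log₂(Q(1)/P(1)) = 0.2·log₂(0.2/0.0098) = 0.87021
  Q(2)·log₂(Q(2)/P(2)) = 0.2·log₂(0.2/0.0395) = 0.46802
  Q(3)·log₂(Q(3)/P(3)) = 0.2·log₂(0.2/0.0275) = 0.57250
  Q(4)·log₂(Q(4)/P(4)) = 0.2·log₂(0.2/0.0098) = 0.87021
  Q(5)·log₂(Q(5)/P(5)) = 0.2·log₂(0.2/0.9134) = -0.43825

D_KL(Q||P) = 0.87021 + 0.46802 + 0.57250 + 0.87021 - 0.43825 = 2.34269 ≈ 2.3427 bits

These are NOT equal (difference: 0.5976 bits). KL divergence is asymmetric: D_KL(P||Q) ≠ D_KL(Q||P) in general.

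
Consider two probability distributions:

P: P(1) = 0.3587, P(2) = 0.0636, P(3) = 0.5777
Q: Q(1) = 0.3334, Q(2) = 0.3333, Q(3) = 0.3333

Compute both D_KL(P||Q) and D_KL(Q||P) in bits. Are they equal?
D_KL(P||Q) = 0.3443 bits, D_KL(Q||P) = 0.4968 bits. No, they are not equal.

D_KL(P||Q) = Σ P(x) log₂(P(x)/Q(x))

Computing term by term:
  P(1)·log₂(P(1)/Q(1)) = 0.3587·log₂(0.3587/0.3334) = 0.03785
  P(2)·log₂(P(2)/Q(2)) = 0.0636·log₂(0.0636/0.3333) = -0.15199
  P(3)·log₂(P(3)/Q(3)) = 0.5777·log₂(0.5777/0.3333) = 0.45840

D_KL(P||Q) = 0.03785 - 0.15199 + 0.45840 = 0.34426 ≈ 0.3443 bits

D_KL(Q||P) = Σ Q(x) log₂(Q(x)/P(x))

Computing term by term:
  Q(1)·log₂(Q(1)/P(1)) = 0.3334·log₂(0.3334/0.3587) = -0.03518
  Q(2)·log₂(Q(2)/P(2)) = 0.3333·log₂(0.3333/0.0636) = 0.79649
  Q(3)·log₂(Q(3)/P(3)) = 0.3333·log₂(0.3333/0.5777) = -0.26447

D_KL(Q||P) = -0.03518 + 0.79649 - 0.26447 = 0.49684 ≈ 0.4968 bits

These are NOT equal (difference: 0.1525 bits). KL divergence is asymmetric: D_KL(P||Q) ≠ D_KL(Q||P) in general.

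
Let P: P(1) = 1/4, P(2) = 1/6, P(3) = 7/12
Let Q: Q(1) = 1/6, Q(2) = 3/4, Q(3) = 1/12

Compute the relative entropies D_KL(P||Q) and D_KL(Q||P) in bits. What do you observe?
D_KL(P||Q) = 1.4222 bits, D_KL(Q||P) = 1.2960 bits. The two directions give different values (D_KL(P||Q) exceeds D_KL(Q||P) by 0.1262 bits): KL divergence is asymmetric.

D_KL(P||Q) = Σ P(x) log₂(P(x)/Q(x))

Computing term by term:
  P(1)·log₂(P(1)/Q(1)) = (1/4)·log₂((1/4)/(1/6)) = 0.14624
  P(2)·log₂(P(2)/Q(2)) = (1/6)·log₂((1/6)/(3/4)) = -0.36165
  P(3)·log₂(P(3)/Q(3)) = (7/12)·log₂((7/12)/(1/12)) = 1.63762

D_KL(P||Q) = 0.14624 - 0.36165 + 1.63762 = 1.42221 ≈ 1.4222 bits

D_KL(Q||P) = Σ Q(x) log₂(Q(x)/P(x))

Computing term by term:
  Q(1)·log₂(Q(1)/P(1)) = (1/6)·log₂((1/6)/(1/4)) = -0.09749
  Q(2)·log₂(Q(2)/P(2)) = (3/4)·log₂((3/4)/(1/6)) = 1.62744
  Q(3)·log₂(Q(3)/P(3)) = (1/12)·log₂((1/12)/(7/12)) = -0.23395

D_KL(Q||P) = -0.09749 + 1.62744 - 0.23395 = 1.29600 ≈ 1.2960 bits

These are NOT equal (difference: 0.1262 bits). KL divergence is asymmetric: D_KL(P||Q) ≠ D_KL(Q||P) in general.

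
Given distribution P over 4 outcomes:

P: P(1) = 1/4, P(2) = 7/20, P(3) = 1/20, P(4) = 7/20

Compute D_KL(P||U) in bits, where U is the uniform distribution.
0.2237 bits

U(i) = 1/4 for all i

D_KL(P||U) = Σ P(x) log₂(P(x) / (1/4))
           = Σ P(x) log₂(P(x)) + log₂(4)
           = log₂(4) - H(P)

H(P) = -Σ P(x) log₂(P(x)):
  -P(1)·log₂(P(1)) = -(1/4)·log₂(1/4) = 0.50000
  -P(2)·log₂(P(2)) = -(7/20)·log₂(7/20) = 0.53010
  -P(3)·log₂(P(3)) = -(1/20)·log₂(1/20) = 0.21610
  -P(4)·log₂(P(4)) = -(7/20)·log₂(7/20) = 0.53010
H(P) = 0.50000 + 0.53010 + 0.21610 + 0.53010 = 1.77630 bits

log₂(4) = 2.00000 bits

D_KL(P||U) = 2.00000 - 1.77630 = 0.22370 ≈ 0.2237 bits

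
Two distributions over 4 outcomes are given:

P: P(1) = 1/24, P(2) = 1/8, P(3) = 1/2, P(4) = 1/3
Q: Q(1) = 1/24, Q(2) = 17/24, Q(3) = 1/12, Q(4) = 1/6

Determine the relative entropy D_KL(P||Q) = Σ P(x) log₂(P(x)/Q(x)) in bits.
1.3130 bits

D_KL(P||Q) = Σ P(x) log₂(P(x)/Q(x))

Computing term by term:
  P(1)·log₂(P(1)/Q(1)) = (1/24)·log₂((1/24)/(1/24)) = 0.00000
  P(2)·log₂(P(2)/Q(2)) = (1/8)·log₂((1/8)/(17/24)) = -0.31281
  P(3)·log₂(P(3)/Q(3)) = (1/2)·log₂((1/2)/(1/12)) = 1.29248
  P(4)·log₂(P(4)/Q(4)) = (1/3)·log₂((1/3)/(1/6)) = 0.33333

D_KL(P||Q) = 0.00000 - 0.31281 + 1.29248 + 0.33333 = 1.31300 ≈ 1.3130 bits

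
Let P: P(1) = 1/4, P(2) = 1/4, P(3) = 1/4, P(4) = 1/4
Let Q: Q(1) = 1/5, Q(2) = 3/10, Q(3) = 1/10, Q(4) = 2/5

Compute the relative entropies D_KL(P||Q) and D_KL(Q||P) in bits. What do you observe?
D_KL(P||Q) = 0.1757 bits, D_KL(Q||P) = 0.1536 bits. The two directions give different values (D_KL(P||Q) exceeds D_KL(Q||P) by 0.0221 bits): KL divergence is asymmetric.

D_KL(P||Q) = Σ P(x) log₂(P(x)/Q(x))

Computing term by term:
  P(1)·log₂(P(1)/Q(1)) = (1/4)·log₂((1/4)/(1/5)) = 0.08048
  P(2)·log₂(P(2)/Q(2)) = (1/4)·log₂((1/4)/(3/10)) = -0.06576
  P(3)·log₂(P(3)/Q(3)) = (1/4)·log₂((1/4)/(1/10)) = 0.33048
  P(4)·log₂(P(4)/Q(4)) = (1/4)·log₂((1/4)/(2/5)) = -0.16952

D_KL(P||Q) = 0.08048 - 0.06576 + 0.33048 - 0.16952 = 0.17568 ≈ 0.1757 bits

D_KL(Q||P) = Σ Q(x) log₂(Q(x)/P(x))

Computing term by term:
  Q(1)·log₂(Q(1)/P(1)) = (1/5)·log₂((1/5)/(1/4)) = -0.06439
  Q(2)·log₂(Q(2)/P(2)) = (3/10)·log₂((3/10)/(1/4)) = 0.07891
  Q(3)·log₂(Q(3)/P(3)) = (1/10)·log₂((1/10)/(1/4)) = -0.13219
  Q(4)·log₂(Q(4)/P(4)) = (2/5)·log₂((2/5)/(1/4)) = 0.27123

D_KL(Q||P) = -0.06439 + 0.07891 - 0.13219 + 0.27123 = 0.15356 ≈ 0.1536 bits

These are NOT equal (difference: 0.0221 bits). KL divergence is asymmetric: D_KL(P||Q) ≠ D_KL(Q||P) in general.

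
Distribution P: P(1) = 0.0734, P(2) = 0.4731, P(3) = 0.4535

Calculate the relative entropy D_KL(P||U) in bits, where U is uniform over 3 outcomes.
0.2802 bits

U(i) = 1/3 for all i

D_KL(P||U) = Σ P(x) log₂(P(x) / (1/3))
           = Σ P(x) log₂(P(x)) + log₂(3)
           = log₂(3) - H(P)

H(P) = -Σ P(x) log₂(P(x)):
  -P(1)·log₂(P(1)) = -(0.0734)·log₂(0.0734) = 0.27658
  -P(2)·log₂(P(2)) = -(0.4731)·log₂(0.4731) = 0.51085
  -P(3)·log₂(P(3)) = -(0.4535)·log₂(0.4535) = 0.51736
H(P) = 0.27658 + 0.51085 + 0.51736 = 1.30479 bits

log₂(3) = 1.58496 bits

D_KL(P||U) = 1.58496 - 1.30479 = 0.28017 ≈ 0.2802 bits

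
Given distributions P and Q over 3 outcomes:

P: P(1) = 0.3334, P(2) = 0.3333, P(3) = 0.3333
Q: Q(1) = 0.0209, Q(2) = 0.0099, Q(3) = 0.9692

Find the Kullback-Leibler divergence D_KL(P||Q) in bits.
2.5098 bits

D_KL(P||Q) = Σ P(x) log₂(P(x)/Q(x))

Computing term by term:
  P(1)·log₂(P(1)/Q(1)) = 0.3334·log₂(0.3334/0.0209) = 1.33216
  P(2)·log₂(P(2)/Q(2)) = 0.3333·log₂(0.3333/0.0099) = 1.69091
  P(3)·log₂(P(3)/Q(3)) = 0.3333·log₂(0.3333/0.9692) = -0.51327

D_KL(P||Q) = 1.33216 + 1.69091 - 0.51327 = 2.50980 ≈ 2.5098 bits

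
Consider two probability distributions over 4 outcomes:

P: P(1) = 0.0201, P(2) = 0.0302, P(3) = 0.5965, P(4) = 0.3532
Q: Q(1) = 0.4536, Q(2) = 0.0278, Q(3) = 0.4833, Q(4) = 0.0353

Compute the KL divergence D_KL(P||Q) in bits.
1.2679 bits

D_KL(P||Q) = Σ P(x) log₂(P(x)/Q(x))

Computing term by term:
  P(1)·log₂(P(1)/Q(1)) = 0.0201·log₂(0.0201/0.4536) = -0.09037
  P(2)·log₂(P(2)/Q(2)) = 0.0302·log₂(0.0302/0.0278) = 0.00361
  P(3)·log₂(P(3)/Q(3)) = 0.5965·log₂(0.5965/0.4833) = 0.18110
  P(4)·log₂(P(4)/Q(4)) = 0.3532·log₂(0.3532/0.0353) = 1.17359

D_KL(P||Q) = -0.09037 + 0.00361 + 0.18110 + 1.17359 = 1.26793 ≈ 1.2679 bits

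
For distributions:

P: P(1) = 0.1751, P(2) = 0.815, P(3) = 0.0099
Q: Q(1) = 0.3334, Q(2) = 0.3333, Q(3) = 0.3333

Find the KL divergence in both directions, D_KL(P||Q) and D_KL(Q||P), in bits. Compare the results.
D_KL(P||Q) = 0.8384 bits, D_KL(Q||P) = 1.5707 bits. D_KL(Q||P) is larger than D_KL(P||Q) by 0.7323 bits; the two directions differ.

D_KL(P||Q) = Σ P(x) log₂(P(x)/Q(x))

Computing term by term:
  P(1)·log₂(P(1)/Q(1)) = 0.1751·log₂(0.1751/0.3334) = -0.16268
  P(2)·log₂(P(2)/Q(2)) = 0.815·log₂(0.815/0.3333) = 1.05133
  P(3)·log₂(P(3)/Q(3)) = 0.0099·log₂(0.0099/0.3333) = -0.05023

D_KL(P||Q) = -0.16268 + 1.05133 - 0.05023 = 0.83842 ≈ 0.8384 bits

D_KL(Q||P) = Σ Q(x) log₂(Q(x)/P(x))

Computing term by term:
  Q(1)·log₂(Q(1)/P(1)) = 0.3334·log₂(0.3334/0.1751) = 0.30975
  Q(2)·log₂(Q(2)/P(2)) = 0.3333·log₂(0.3333/0.815) = -0.42995
  Q(3)·log₂(Q(3)/P(3)) = 0.3333·log₂(0.3333/0.0099) = 1.69091

D_KL(Q||P) = 0.30975 - 0.42995 + 1.69091 = 1.57071 ≈ 1.5707 bits

These are NOT equal (difference: 0.7323 bits). KL divergence is asymmetric: D_KL(P||Q) ≠ D_KL(Q||P) in general.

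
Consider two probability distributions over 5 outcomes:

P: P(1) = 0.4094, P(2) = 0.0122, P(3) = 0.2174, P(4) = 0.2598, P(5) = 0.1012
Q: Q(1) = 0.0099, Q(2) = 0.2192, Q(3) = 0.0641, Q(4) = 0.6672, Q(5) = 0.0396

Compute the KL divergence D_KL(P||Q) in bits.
2.3141 bits

D_KL(P||Q) = Σ P(x) log₂(P(x)/Q(x))

Computing term by term:
  P(1)·log₂(P(1)/Q(1)) = 0.4094·log₂(0.4094/0.0099) = 2.19845
  P(2)·log₂(P(2)/Q(2)) = 0.0122·log₂(0.0122/0.2192) = -0.05084
  P(3)·log₂(P(3)/Q(3)) = 0.2174·log₂(0.2174/0.0641) = 0.38305
  P(4)·log₂(P(4)/Q(4)) = 0.2598·log₂(0.2598/0.6672) = -0.35351
  P(5)·log₂(P(5)/Q(5)) = 0.1012·log₂(0.1012/0.0396) = 0.13699

D_KL(P||Q) = 2.19845 - 0.05084 + 0.38305 - 0.35351 + 0.13699 = 2.31414 ≈ 2.3141 bits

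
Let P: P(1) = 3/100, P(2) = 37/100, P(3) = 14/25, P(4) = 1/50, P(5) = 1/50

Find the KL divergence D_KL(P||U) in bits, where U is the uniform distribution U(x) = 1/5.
0.9452 bits

U(i) = 1/5 for all i

D_KL(P||U) = Σ P(x) log₂(P(x) / (1/5))
           = Σ P(x) log₂(P(x)) + log₂(5)
           = log₂(5) - H(P)

H(P) = -Σ P(x) log₂(P(x)):
  -P(1)·log₂(P(1)) = -(3/100)·log₂(3/100) = 0.15177
  -P(2)·log₂(P(2)) = -(37/100)·log₂(37/100) = 0.53073
  -P(3)·log₂(P(3)) = -(14/25)·log₂(14/25) = 0.46844
  -P(4)·log₂(P(4)) = -(1/50)·log₂(1/50) = 0.11288
  -P(5)·log₂(P(5)) = -(1/50)·log₂(1/50) = 0.11288
H(P) = 0.15177 + 0.53073 + 0.46844 + 0.11288 + 0.11288 = 1.37670 bits

log₂(5) = 2.32193 bits

D_KL(P||U) = 2.32193 - 1.37670 = 0.94523 ≈ 0.9452 bits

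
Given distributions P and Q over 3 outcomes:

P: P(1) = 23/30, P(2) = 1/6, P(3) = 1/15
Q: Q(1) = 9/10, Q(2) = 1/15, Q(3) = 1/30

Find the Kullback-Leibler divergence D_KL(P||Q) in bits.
0.1096 bits

D_KL(P||Q) = Σ P(x) log₂(P(x)/Q(x))

Computing term by term:
  P(1)·log₂(P(1)/Q(1)) = (23/30)·log₂((23/30)/(9/10)) = -0.17735
  P(2)·log₂(P(2)/Q(2)) = (1/6)·log₂((1/6)/(1/15)) = 0.22032
  P(3)·log₂(P(3)/Q(3)) = (1/15)·log₂((1/15)/(1/30)) = 0.06667

D_KL(P||Q) = -0.17735 + 0.22032 + 0.06667 = 0.10964 ≈ 0.1096 bits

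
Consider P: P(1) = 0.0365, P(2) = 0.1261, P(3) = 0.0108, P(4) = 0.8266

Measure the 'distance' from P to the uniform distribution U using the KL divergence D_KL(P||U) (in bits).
1.1513 bits

U(i) = 1/4 for all i

D_KL(P||U) = Σ P(x) log₂(P(x) / (1/4))
           = Σ P(x) log₂(P(x)) + log₂(4)
           = log₂(4) - H(P)

H(P) = -Σ P(x) log₂(P(x)):
  -P(1)·log₂(P(1)) = -(0.0365)·log₂(0.0365) = 0.17432
  -P(2)·log₂(P(2)) = -(0.1261)·log₂(0.1261) = 0.37671
  -P(3)·log₂(P(3)) = -(0.0108)·log₂(0.0108) = 0.07055
  -P(4)·log₂(P(4)) = -(0.8266)·log₂(0.8266) = 0.22710
H(P) = 0.17432 + 0.37671 + 0.07055 + 0.22710 = 0.84868 bits

log₂(4) = 2.00000 bits

D_KL(P||U) = 2.00000 - 0.84868 = 1.15132 ≈ 1.1513 bits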